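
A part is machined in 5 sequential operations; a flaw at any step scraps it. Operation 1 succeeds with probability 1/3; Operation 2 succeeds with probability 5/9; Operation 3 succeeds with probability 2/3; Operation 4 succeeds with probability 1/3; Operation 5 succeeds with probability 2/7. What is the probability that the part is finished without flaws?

20/1701

Multiplying along the chain,
P = 1/3 × 5/9 × 2/3 × 1/3 × 2/7 = 20/1701.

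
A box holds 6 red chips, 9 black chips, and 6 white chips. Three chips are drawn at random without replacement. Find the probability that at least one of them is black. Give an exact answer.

P(no black) = 12/21 × 11/20 × 10/19 = 1320/7980 = 22/133.
P(at least one) = 1 − 22/133 = 111/133.

111/133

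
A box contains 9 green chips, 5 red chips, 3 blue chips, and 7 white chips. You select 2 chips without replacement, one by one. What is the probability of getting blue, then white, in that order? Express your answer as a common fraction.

Each draw changes the counts, so multiply the conditional probabilities along the sequence:
P = 3/24 × 7/23 = 21/552 = 7/184.

7/184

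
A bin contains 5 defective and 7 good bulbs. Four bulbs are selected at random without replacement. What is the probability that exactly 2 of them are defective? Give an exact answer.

One ordering (defective drawn first) has probability 5/12 × 4/11 × 7/10 × 6/9 = 840/11880 = 7/99.
There are C(4,2) = 6 such orderings, each equally likely, so P = 6 × 7/99 = 14/33.

14/33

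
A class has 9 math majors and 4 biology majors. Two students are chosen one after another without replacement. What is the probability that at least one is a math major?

P(no math majors) = 4/13 × 3/12 = 12/156 = 1/13.
P(at least one) = 1 − 1/13 = 12/13.

12/13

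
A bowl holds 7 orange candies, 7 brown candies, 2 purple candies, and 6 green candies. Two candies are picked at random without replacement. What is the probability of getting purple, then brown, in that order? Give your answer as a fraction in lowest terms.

Multiply the probability of each draw given the previous ones:
P = 2/22 × 7/21 = 14/462 = 1/33.

1/33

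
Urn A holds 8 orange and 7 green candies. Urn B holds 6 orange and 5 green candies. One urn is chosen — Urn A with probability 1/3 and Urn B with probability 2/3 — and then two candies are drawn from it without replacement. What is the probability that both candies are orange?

134/495

From Urn A: P(both orange) = (8/15)(7/14) = 4/15.
From Urn B: P(both orange) = (6/11)(5/10) = 3/11.
Total probability = (1/3)(4/15) + (2/3)(3/11) = 134/495.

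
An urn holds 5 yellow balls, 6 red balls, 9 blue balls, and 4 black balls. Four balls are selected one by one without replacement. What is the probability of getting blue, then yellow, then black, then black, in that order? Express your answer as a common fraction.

Multiply the probability of each draw given the previous ones:
P = 9/24 × 5/23 × 4/22 × 3/21 = 540/255024 = 15/7084.

15/7084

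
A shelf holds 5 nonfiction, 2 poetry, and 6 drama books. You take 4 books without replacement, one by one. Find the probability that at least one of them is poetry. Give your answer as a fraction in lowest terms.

P(no poetry) = 11/13 × 10/12 × 9/11 × 8/10 = 7920/17160 = 6/13.
P(at least one) = 1 − 6/13 = 7/13.

7/13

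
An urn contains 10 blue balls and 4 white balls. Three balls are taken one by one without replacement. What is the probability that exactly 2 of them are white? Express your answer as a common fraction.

15/91

One ordering (white drawn first) has probability 4/14 × 3/13 × 10/12 = 120/2184 = 5/91.
There are C(3,2) = 3 such orderings, each equally likely, so P = 3 × 5/91 = 15/91.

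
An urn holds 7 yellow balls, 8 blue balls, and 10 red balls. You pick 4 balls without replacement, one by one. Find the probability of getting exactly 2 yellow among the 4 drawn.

One ordering (yellow drawn first) has probability 7/25 × 6/24 × 18/23 × 17/22 = 12852/303600 = 1071/25300.
There are C(4,2) = 6 such orderings, each equally likely, so P = 6 × 1071/25300 = 3213/12650.

3213/12650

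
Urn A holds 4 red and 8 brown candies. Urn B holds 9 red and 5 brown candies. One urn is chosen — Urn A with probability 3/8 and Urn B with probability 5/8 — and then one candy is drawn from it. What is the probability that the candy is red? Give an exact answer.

From Urn A: P(red) = 4/12.
From Urn B: P(red) = 9/14.
Total probability = (3/8)(4/12) + (5/8)(9/14) = 59/112.

59/112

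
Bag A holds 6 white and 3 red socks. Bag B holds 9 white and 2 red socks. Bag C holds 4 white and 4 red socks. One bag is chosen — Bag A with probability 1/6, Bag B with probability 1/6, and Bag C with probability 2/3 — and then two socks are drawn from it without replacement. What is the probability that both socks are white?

From Bag A: P(both white) = (6/9)(5/8) = 5/12.
From Bag B: P(both white) = (9/11)(8/10) = 36/55.
From Bag C: P(both white) = (4/8)(3/7) = 3/14.
Total probability = (1/6)(5/12) + (1/6)(36/55) + (2/3)(3/14) = 8909/27720.

8909/27720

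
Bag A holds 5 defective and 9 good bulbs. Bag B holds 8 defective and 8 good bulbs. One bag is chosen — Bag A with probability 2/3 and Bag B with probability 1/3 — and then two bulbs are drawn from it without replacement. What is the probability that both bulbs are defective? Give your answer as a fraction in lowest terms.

From Bag A: P(both defective) = (5/14)(4/13) = 10/91.
From Bag B: P(both defective) = (8/16)(7/15) = 7/30.
Total probability = (2/3)(10/91) + (1/3)(7/30) = 1237/8190.

1237/8190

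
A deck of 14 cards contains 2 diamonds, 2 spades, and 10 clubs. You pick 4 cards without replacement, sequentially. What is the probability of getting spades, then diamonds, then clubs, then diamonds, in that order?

5/3003

Multiply the probability of each draw given the previous ones:
P = 2/14 × 2/13 × 10/12 × 1/11 = 40/24024 = 5/3003.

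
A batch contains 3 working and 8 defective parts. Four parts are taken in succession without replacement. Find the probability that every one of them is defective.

7/33

P(every draw is defective) = 8/11 × 7/10 × 6/9 × 5/8 = 1680/7920 = 7/33.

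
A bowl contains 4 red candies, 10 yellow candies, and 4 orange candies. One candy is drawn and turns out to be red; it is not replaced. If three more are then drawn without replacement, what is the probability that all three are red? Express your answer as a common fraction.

1/680

After the first draw, 3 of the remaining 17 candies are red.
P = 3/17 × 2/16 × 1/15 = 6/4080 = 1/680.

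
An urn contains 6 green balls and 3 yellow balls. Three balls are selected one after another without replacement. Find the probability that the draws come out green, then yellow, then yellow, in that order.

1/14

Each draw changes the counts, so multiply the conditional probabilities along the sequence:
P = 6/9 × 3/8 × 2/7 = 36/504 = 1/14.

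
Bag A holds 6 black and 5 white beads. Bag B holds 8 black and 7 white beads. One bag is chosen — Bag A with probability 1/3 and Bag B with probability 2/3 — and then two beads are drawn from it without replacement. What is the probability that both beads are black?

From Bag A: P(both black) = (6/11)(5/10) = 3/11.
From Bag B: P(both black) = (8/15)(7/14) = 4/15.
Total probability = (1/3)(3/11) + (2/3)(4/15) = 133/495.

133/495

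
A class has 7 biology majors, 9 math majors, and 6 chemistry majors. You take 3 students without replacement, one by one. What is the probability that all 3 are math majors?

P(every draw is a math major) = 9/22 × 8/21 × 7/20 = 504/9240 = 3/55.

3/55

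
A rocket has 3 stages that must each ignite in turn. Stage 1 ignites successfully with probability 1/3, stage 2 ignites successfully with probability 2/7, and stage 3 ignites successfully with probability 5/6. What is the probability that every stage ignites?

Multiplying along the chain,
P = 1/3 × 2/7 × 5/6 = 10/126 = 5/63.

5/63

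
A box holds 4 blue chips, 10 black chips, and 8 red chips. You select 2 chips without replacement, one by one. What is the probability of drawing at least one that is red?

20/33

P(no red) = 14/22 × 13/21 = 182/462 = 13/33.
P(at least one) = 1 − 13/33 = 20/33.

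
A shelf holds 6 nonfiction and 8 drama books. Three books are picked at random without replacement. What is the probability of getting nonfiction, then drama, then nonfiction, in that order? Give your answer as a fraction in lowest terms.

Multiply the probability of each draw given the previous ones:
P = 6/14 × 8/13 × 5/12 = 240/2184 = 10/91.

10/91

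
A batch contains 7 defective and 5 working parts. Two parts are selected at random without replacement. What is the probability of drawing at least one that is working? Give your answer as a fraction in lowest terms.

15/22

P(no working) = 7/12 × 6/11 = 42/132 = 7/22.
P(at least one) = 1 − 7/22 = 15/22.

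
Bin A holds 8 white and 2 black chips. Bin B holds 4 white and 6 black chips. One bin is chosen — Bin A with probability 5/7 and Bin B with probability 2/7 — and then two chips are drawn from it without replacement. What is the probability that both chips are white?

From Bin A: P(both white) = (8/10)(7/9) = 28/45.
From Bin B: P(both white) = (4/10)(3/9) = 2/15.
Total probability = (5/7)(28/45) + (2/7)(2/15) = 152/315.

152/315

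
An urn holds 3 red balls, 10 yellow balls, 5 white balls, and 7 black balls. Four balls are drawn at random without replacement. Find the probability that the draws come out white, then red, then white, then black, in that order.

Each draw changes the counts, so multiply the conditional probabilities along the sequence:
P = 5/25 × 3/24 × 4/23 × 7/22 = 420/303600 = 7/5060.

7/5060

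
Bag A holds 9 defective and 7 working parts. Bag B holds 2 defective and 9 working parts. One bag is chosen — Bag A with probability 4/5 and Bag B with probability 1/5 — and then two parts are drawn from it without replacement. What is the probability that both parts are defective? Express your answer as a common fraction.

From Bag A: P(both defective) = (9/16)(8/15) = 3/10.
From Bag B: P(both defective) = (2/11)(1/10) = 1/55.
Total probability = (4/5)(3/10) + (1/5)(1/55) = 67/275.

67/275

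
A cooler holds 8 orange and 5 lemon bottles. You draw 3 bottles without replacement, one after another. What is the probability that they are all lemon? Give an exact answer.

P(all lemon) = 5/13 × 4/12 × 3/11 = 60/1716 = 5/143.

5/143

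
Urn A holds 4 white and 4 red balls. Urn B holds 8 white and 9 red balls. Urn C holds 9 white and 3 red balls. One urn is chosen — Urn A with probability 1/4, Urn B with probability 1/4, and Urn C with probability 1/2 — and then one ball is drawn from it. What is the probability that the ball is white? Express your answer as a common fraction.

21/34

From Urn A: P(white) = 4/8.
From Urn B: P(white) = 8/17.
From Urn C: P(white) = 9/12.
Total probability = (1/4)(4/8) + (1/4)(8/17) + (1/2)(9/12) = 21/34.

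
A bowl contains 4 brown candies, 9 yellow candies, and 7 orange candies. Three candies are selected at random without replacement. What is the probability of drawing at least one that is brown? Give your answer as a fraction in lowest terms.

P(no brown) = 16/20 × 15/19 × 14/18 = 3360/6840 = 28/57.
P(at least one) = 1 − 28/57 = 29/57.

29/57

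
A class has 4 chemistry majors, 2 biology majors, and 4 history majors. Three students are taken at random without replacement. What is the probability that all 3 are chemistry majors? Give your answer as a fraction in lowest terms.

P(all chemistry majors) = 4/10 × 3/9 × 2/8 = 24/720 = 1/30.

1/30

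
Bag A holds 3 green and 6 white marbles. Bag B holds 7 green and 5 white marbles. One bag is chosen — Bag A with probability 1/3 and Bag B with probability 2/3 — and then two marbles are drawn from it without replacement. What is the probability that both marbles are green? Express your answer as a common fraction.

From Bag A: P(both green) = (3/9)(2/8) = 1/12.
From Bag B: P(both green) = (7/12)(6/11) = 7/22.
Total probability = (1/3)(1/12) + (2/3)(7/22) = 95/396.

95/396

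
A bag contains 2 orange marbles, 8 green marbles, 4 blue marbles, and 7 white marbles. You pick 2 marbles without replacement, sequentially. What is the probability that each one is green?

2/15

P(every draw is green) = 8/21 × 7/20 = 56/420 = 2/15.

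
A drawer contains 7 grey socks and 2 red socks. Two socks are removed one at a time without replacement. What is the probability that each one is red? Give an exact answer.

1/36

P = 2/9 × 1/8 = 2/72 = 1/36.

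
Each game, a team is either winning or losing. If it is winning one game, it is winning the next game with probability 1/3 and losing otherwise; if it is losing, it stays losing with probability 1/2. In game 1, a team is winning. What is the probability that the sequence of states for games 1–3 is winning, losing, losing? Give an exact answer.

Game 1 is given. For each transition, use the conditional probability from the current state:
P(losing | winning) = 2/3; P(losing | losing) = 1/2.
P = 2/3 × 1/2 = 2/6 = 1/3.

1/3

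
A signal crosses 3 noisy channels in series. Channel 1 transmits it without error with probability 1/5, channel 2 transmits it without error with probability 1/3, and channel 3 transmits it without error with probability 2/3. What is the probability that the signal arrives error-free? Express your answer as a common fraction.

Multiplying along the chain,
P = 1/5 × 1/3 × 2/3 = 2/45.

2/45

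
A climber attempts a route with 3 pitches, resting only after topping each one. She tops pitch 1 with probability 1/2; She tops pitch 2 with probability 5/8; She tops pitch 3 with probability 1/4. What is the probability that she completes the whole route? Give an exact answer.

Each stage is reached only if all earlier stages succeed, so
P = 1/2 × 5/8 × 1/4 = 5/64.

5/64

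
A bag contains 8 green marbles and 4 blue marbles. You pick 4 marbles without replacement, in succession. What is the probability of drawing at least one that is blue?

85/99

P(no blue) = 8/12 × 7/11 × 6/10 × 5/9 = 1680/11880 = 14/99.
P(at least one) = 1 − 14/99 = 85/99.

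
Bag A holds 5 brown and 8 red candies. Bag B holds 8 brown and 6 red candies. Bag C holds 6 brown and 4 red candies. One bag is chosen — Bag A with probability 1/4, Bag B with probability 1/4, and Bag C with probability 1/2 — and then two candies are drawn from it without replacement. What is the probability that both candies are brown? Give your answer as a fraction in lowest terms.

43/156

From Bag A: P(both brown) = (5/13)(4/12) = 5/39.
From Bag B: P(both brown) = (8/14)(7/13) = 4/13.
From Bag C: P(both brown) = (6/10)(5/9) = 1/3.
Total probability = (1/4)(5/39) + (1/4)(4/13) + (1/2)(1/3) = 43/156.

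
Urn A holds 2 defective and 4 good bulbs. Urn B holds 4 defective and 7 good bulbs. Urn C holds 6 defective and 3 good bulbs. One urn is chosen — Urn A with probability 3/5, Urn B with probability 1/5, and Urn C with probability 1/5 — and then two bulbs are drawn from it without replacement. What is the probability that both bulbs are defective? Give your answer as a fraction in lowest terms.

479/3300

From Urn A: P(both defective) = (2/6)(1/5) = 1/15.
From Urn B: P(both defective) = (4/11)(3/10) = 6/55.
From Urn C: P(both defective) = (6/9)(5/8) = 5/12.
Total probability = (3/5)(1/15) + (1/5)(6/55) + (1/5)(5/12) = 479/3300.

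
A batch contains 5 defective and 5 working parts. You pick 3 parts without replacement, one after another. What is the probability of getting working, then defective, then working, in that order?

Multiply the probability of each draw given the previous ones:
P = 5/10 × 5/9 × 4/8 = 100/720 = 5/36.

5/36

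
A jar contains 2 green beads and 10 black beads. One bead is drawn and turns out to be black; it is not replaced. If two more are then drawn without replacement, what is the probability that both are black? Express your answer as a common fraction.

36/55

With the first bead removed, 9 black remain out of 11.
P = 9/11 × 8/10 = 72/110 = 36/55.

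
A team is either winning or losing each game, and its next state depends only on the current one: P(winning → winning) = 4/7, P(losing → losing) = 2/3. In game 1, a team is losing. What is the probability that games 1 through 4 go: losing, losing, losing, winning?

Game 1 is given. For each transition, use the conditional probability from the current state:
P(losing | losing) = 2/3; P(losing | losing) = 2/3; P(winning | losing) = 1/3.
P = 2/3 × 2/3 × 1/3 = 4/27.

4/27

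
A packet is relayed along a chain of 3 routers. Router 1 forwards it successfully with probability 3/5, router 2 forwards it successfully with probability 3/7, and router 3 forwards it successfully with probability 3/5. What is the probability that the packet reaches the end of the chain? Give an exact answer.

27/175

Multiplying along the chain,
P = 3/5 × 3/7 × 3/5 = 27/175.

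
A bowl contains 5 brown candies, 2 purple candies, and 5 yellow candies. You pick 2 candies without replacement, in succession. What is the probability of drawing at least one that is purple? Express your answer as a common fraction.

7/22

P(no purple) = 10/12 × 9/11 = 90/132 = 15/22.
P(at least one) = 1 − 15/22 = 7/22.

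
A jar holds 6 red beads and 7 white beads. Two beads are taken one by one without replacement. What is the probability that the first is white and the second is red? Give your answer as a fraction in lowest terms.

7/26

Each draw changes the counts, so multiply the conditional probabilities along the sequence:
P = 7/13 × 6/12 = 42/156 = 7/26.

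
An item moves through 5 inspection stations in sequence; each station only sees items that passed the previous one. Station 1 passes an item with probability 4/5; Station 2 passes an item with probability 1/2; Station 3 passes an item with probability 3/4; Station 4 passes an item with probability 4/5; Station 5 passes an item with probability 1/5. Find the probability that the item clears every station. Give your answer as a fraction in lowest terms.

Each stage is reached only if all earlier stages succeed, so
P = 4/5 × 1/2 × 3/4 × 4/5 × 1/5 = 48/1000 = 6/125.

6/125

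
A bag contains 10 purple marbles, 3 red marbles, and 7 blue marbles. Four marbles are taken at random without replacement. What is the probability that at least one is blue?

P(no blue) = 13/20 × 12/19 × 11/18 × 10/17 = 17160/116280 = 143/969.
P(at least one) = 1 − 143/969 = 826/969.

826/969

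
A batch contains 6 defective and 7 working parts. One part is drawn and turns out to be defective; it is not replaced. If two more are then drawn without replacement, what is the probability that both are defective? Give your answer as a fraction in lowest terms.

5/33

With the first part removed, 5 defective remain out of 12.
P = 5/12 × 4/11 = 20/132 = 5/33.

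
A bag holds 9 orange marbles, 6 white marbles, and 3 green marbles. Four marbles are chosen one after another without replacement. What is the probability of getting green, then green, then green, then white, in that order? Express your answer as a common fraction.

Multiply the probability of each draw given the previous ones:
P = 3/18 × 2/17 × 1/16 × 6/15 = 36/73440 = 1/2040.

1/2040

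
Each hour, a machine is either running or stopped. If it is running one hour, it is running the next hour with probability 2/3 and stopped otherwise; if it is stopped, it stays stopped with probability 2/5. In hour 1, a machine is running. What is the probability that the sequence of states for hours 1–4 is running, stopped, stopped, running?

Hour 1 is given. For each transition, use the conditional probability from the current state:
P(stopped | running) = 1/3; P(stopped | stopped) = 2/5; P(running | stopped) = 3/5.
P = 1/3 × 2/5 × 3/5 = 6/75 = 2/25.

2/25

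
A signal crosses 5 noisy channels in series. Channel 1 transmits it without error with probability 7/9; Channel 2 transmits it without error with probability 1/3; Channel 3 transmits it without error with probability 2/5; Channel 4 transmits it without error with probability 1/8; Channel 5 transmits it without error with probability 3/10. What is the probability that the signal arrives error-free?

Each stage is reached only if all earlier stages succeed, so
P = 7/9 × 1/3 × 2/5 × 1/8 × 3/10 = 42/10800 = 7/1800.

7/1800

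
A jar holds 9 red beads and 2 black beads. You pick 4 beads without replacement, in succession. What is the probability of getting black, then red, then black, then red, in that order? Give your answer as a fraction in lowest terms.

1/55

Each draw changes the counts, so multiply the conditional probabilities along the sequence:
P = 2/11 × 9/10 × 1/9 × 8/8 = 144/7920 = 1/55.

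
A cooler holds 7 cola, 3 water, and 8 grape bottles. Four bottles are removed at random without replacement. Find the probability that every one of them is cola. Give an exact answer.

7/612

P(all cola) = 7/18 × 6/17 × 5/16 × 4/15 = 840/73440 = 7/612.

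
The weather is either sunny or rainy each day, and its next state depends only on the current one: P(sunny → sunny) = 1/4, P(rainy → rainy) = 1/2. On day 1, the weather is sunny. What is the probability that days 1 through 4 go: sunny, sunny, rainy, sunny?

Day 1 is given. For each transition, use the conditional probability from the current state:
P(sunny | sunny) = 1/4; P(rainy | sunny) = 3/4; P(sunny | rainy) = 1/2.
P = 1/4 × 3/4 × 1/2 = 3/32.

3/32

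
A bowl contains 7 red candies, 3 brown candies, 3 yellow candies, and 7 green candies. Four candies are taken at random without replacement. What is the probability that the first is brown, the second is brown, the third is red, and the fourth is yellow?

Chain rule:
P = 3/20 × 2/19 × 7/18 × 3/17 = 126/116280 = 7/6460.

7/6460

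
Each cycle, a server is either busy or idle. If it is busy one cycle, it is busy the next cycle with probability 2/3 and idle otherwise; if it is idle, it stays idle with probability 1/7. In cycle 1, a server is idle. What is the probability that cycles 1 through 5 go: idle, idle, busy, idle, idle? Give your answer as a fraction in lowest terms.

2/343

Cycle 1 is given. For each transition, use the conditional probability from the current state:
P(idle | idle) = 1/7; P(busy | idle) = 6/7; P(idle | busy) = 1/3; P(idle | idle) = 1/7.
P = 1/7 × 6/7 × 1/3 × 1/7 = 6/1029 = 2/343.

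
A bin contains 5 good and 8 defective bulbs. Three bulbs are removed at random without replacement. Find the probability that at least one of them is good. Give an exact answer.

P(no good) = 8/13 × 7/12 × 6/11 = 336/1716 = 28/143.
P(at least one) = 1 − 28/143 = 115/143.

115/143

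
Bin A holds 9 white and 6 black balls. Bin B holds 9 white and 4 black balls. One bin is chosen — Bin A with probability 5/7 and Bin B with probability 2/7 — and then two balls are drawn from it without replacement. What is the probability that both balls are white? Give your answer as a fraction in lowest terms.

From Bin A: P(both white) = (9/15)(8/14) = 12/35.
From Bin B: P(both white) = (9/13)(8/12) = 6/13.
Total probability = (5/7)(12/35) + (2/7)(6/13) = 240/637.

240/637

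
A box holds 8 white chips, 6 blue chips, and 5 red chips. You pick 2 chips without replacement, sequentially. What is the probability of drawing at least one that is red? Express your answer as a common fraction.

P(no red) = 14/19 × 13/18 = 182/342 = 91/171.
P(at least one) = 1 − 91/171 = 80/171.

80/171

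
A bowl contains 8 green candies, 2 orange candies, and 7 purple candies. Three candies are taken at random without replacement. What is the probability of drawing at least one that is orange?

P(no orange) = 15/17 × 14/16 × 13/15 = 2730/4080 = 91/136.
P(at least one) = 1 − 91/136 = 45/136.

45/136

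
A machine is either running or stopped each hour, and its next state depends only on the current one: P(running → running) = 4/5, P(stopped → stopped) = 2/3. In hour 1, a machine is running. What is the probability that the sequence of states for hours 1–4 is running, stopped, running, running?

Hour 1 is given. For each transition, use the conditional probability from the current state:
P(stopped | running) = 1/5; P(running | stopped) = 1/3; P(running | running) = 4/5.
P = 1/5 × 1/3 × 4/5 = 4/75.

4/75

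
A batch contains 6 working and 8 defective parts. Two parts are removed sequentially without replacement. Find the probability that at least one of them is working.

9/13

P(no working) = 8/14 × 7/13 = 56/182 = 4/13.
P(at least one) = 1 − 4/13 = 9/13.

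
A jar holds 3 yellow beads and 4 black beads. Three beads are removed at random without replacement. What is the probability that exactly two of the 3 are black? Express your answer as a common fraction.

One ordering (black drawn first) has probability 4/7 × 3/6 × 3/5 = 36/210 = 6/35.
There are C(3,2) = 3 such orderings, each equally likely, so P = 3 × 6/35 = 18/35.

18/35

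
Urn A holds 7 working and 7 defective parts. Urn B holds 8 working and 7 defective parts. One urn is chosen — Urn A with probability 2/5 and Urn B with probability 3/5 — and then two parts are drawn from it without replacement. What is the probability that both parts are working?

82/325

From Urn A: P(both working) = (7/14)(6/13) = 3/13.
From Urn B: P(both working) = (8/15)(7/14) = 4/15.
Total probability = (2/5)(3/13) + (3/5)(4/15) = 82/325.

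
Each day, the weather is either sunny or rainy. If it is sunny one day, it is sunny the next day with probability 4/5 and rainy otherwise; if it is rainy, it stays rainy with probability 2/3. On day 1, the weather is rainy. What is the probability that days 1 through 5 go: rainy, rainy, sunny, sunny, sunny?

32/225

Day 1 is given. For each transition, use the conditional probability from the current state:
P(rainy | rainy) = 2/3; P(sunny | rainy) = 1/3; P(sunny | sunny) = 4/5; P(sunny | sunny) = 4/5.
P = 2/3 × 1/3 × 4/5 × 4/5 = 32/225.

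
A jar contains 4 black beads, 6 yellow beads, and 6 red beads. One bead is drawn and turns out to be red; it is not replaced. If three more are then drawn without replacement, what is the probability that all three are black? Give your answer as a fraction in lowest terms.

4/455

With the first bead removed, 4 black remain out of 15.
P = 4/15 × 3/14 × 2/13 = 24/2730 = 4/455.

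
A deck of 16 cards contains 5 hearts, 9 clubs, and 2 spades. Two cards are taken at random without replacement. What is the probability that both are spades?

1/120

P(all spades) = 2/16 × 1/15 = 2/240 = 1/120.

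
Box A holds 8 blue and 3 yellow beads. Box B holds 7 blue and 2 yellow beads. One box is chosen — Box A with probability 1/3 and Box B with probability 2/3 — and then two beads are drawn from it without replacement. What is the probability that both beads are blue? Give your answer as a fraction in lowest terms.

553/990

From Box A: P(both blue) = (8/11)(7/10) = 28/55.
From Box B: P(both blue) = (7/9)(6/8) = 7/12.
Total probability = (1/3)(28/55) + (2/3)(7/12) = 553/990.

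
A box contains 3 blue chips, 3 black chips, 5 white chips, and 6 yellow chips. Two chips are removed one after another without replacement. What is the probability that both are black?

3/136

P(every draw is black) = 3/17 × 2/16 = 6/272 = 3/136.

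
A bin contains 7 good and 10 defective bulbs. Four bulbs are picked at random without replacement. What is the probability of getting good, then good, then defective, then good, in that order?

Multiply the probability of each draw given the previous ones:
P = 7/17 × 6/16 × 10/15 × 5/14 = 2100/57120 = 5/136.

5/136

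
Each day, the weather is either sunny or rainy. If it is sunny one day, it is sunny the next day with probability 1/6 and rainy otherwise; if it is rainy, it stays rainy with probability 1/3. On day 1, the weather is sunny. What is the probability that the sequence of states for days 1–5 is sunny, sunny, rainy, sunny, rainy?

Day 1 is given. For each transition, use the conditional probability from the current state:
P(sunny | sunny) = 1/6; P(rainy | sunny) = 5/6; P(sunny | rainy) = 2/3; P(rainy | sunny) = 5/6.
P = 1/6 × 5/6 × 2/3 × 5/6 = 50/648 = 25/324.

25/324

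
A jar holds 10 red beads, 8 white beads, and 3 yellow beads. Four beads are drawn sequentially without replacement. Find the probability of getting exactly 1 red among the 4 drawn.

110/399

One ordering (red drawn first) has probability 10/21 × 11/20 × 10/19 × 9/18 = 9900/143640 = 55/798.
There are C(4,1) = 4 such orderings, each equally likely, so P = 4 × 55/798 = 110/399.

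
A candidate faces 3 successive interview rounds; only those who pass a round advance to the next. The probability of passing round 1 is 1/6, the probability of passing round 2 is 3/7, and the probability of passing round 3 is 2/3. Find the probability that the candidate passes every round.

Multiplying along the chain,
P = 1/6 × 3/7 × 2/3 = 6/126 = 1/21.

1/21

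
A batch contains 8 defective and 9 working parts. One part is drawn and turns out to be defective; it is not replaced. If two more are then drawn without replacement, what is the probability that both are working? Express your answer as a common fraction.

3/10

With the first part removed, 9 working remain out of 16.
P = 9/16 × 8/15 = 72/240 = 3/10.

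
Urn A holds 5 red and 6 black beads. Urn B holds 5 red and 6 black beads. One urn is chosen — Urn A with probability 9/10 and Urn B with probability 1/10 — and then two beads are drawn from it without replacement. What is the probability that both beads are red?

From Urn A: P(both red) = (5/11)(4/10) = 2/11.
From Urn B: P(both red) = (5/11)(4/10) = 2/11.
Total probability = (9/10)(2/11) + (1/10)(2/11) = 2/11.

2/11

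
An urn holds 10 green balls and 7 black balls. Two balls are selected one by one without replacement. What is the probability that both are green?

45/136

P = 10/17 × 9/16 = 90/272 = 45/136.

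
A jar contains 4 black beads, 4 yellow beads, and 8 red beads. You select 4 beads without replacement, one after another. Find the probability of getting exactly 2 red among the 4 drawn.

28/65

One ordering (red drawn first) has probability 8/16 × 7/15 × 8/14 × 7/13 = 3136/43680 = 14/195.
There are C(4,2) = 6 such orderings, each equally likely, so P = 6 × 14/195 = 28/65.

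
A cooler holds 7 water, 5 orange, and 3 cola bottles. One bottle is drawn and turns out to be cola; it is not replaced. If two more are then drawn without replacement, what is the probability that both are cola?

After the first draw, 2 of the remaining 14 bottles are cola.
P = 2/14 × 1/13 = 2/182 = 1/91.

1/91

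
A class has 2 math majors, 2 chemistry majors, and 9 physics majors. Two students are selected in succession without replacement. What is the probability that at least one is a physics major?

P(no physics majors) = 4/13 × 3/12 = 12/156 = 1/13.
P(at least one) = 1 − 1/13 = 12/13.

12/13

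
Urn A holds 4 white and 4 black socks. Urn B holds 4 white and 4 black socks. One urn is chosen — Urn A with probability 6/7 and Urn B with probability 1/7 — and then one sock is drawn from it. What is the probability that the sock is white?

1/2

From Urn A: P(white) = 4/8.
From Urn B: P(white) = 4/8.
Total probability = (6/7)(4/8) + (1/7)(4/8) = 1/2.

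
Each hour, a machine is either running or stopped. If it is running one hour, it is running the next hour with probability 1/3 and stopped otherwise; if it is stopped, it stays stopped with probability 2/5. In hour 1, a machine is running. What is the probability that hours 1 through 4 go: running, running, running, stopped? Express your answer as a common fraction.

2/27

Hour 1 is given. For each transition, use the conditional probability from the current state:
P(running | running) = 1/3; P(running | running) = 1/3; P(stopped | running) = 2/3.
P = 1/3 × 1/3 × 2/3 = 2/27.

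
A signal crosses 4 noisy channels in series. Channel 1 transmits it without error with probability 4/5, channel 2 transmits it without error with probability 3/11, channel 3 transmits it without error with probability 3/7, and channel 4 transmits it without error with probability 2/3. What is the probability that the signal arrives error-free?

The events are sequential, so multiply the conditional probabilities:
P = 4/5 × 3/11 × 3/7 × 2/3 = 72/1155 = 24/385.

24/385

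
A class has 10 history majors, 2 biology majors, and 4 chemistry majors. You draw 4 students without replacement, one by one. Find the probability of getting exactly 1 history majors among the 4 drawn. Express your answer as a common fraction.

10/91

One ordering (a history major drawn first) has probability 10/16 × 6/15 × 5/14 × 4/13 = 1200/43680 = 5/182.
There are C(4,1) = 4 such orderings, each equally likely, so P = 4 × 5/182 = 10/91.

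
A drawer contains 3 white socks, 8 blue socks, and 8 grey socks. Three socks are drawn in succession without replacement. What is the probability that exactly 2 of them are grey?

308/969

One ordering (grey drawn first) has probability 8/19 × 7/18 × 11/17 = 616/5814 = 308/2907.
There are C(3,2) = 3 such orderings, each equally likely, so P = 3 × 308/2907 = 308/969.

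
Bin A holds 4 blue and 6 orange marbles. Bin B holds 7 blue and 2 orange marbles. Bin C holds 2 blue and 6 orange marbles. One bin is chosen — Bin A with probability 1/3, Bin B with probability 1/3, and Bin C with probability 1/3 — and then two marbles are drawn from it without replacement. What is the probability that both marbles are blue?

From Bin A: P(both blue) = (4/10)(3/9) = 2/15.
From Bin B: P(both blue) = (7/9)(6/8) = 7/12.
From Bin C: P(both blue) = (2/8)(1/7) = 1/28.
Total probability = (1/3)(2/15) + (1/3)(7/12) + (1/3)(1/28) = 79/315.

79/315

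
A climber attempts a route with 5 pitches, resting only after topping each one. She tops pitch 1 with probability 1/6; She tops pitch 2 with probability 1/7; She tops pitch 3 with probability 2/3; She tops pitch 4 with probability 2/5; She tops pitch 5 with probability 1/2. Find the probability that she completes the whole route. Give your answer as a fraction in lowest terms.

Multiplying along the chain,
P = 1/6 × 1/7 × 2/3 × 2/5 × 1/2 = 4/1260 = 1/315.

1/315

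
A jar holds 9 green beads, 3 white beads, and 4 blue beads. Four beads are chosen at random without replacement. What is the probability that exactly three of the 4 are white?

1/140

One ordering (white drawn first) has probability 3/16 × 2/15 × 1/14 × 13/13 = 78/43680 = 1/560.
There are C(4,3) = 4 such orderings, each equally likely, so P = 4 × 1/560 = 1/140.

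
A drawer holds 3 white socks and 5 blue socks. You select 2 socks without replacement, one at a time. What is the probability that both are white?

P = 3/8 × 2/7 = 6/56 = 3/28.

3/28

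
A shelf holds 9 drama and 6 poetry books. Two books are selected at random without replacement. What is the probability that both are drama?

12/35

P = 9/15 × 8/14 = 72/210 = 12/35.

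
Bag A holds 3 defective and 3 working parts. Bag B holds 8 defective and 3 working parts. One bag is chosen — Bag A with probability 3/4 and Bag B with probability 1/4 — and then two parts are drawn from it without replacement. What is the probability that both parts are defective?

From Bag A: P(both defective) = (3/6)(2/5) = 1/5.
From Bag B: P(both defective) = (8/11)(7/10) = 28/55.
Total probability = (3/4)(1/5) + (1/4)(28/55) = 61/220.

61/220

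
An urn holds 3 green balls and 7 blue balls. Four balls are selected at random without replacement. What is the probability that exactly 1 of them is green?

1/2

One ordering (green drawn first) has probability 3/10 × 7/9 × 6/8 × 5/7 = 630/5040 = 1/8.
There are C(4,1) = 4 such orderings, each equally likely, so P = 4 × 1/8 = 1/2.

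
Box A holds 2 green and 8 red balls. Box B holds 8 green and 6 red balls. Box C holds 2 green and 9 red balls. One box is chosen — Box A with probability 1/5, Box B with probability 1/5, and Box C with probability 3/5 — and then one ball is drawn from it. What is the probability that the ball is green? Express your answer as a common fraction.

From Box A: P(green) = 2/10.
From Box B: P(green) = 8/14.
From Box C: P(green) = 2/11.
Total probability = (1/5)(2/10) + (1/5)(8/14) + (3/5)(2/11) = 507/1925.

507/1925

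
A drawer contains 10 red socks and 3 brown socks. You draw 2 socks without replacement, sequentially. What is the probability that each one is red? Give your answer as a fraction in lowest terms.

P(every draw is red) = 10/13 × 9/12 = 90/156 = 15/26.

15/26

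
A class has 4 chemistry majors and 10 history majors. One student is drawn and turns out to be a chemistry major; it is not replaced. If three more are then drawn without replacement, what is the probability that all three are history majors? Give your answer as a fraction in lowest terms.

With the first student removed, 10 history majors remain out of 13.
P = 10/13 × 9/12 × 8/11 = 720/1716 = 60/143.

60/143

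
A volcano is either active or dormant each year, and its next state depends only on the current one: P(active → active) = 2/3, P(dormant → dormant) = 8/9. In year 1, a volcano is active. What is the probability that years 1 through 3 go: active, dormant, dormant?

8/27

Year 1 is given. For each transition, use the conditional probability from the current state:
P(dormant | active) = 1/3; P(dormant | dormant) = 8/9.
P = 1/3 × 8/9 = 8/27.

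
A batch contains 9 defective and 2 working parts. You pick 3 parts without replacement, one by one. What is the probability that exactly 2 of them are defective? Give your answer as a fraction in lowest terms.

24/55

One ordering (defective drawn first) has probability 9/11 × 8/10 × 2/9 = 144/990 = 8/55.
There are C(3,2) = 3 such orderings, each equally likely, so P = 3 × 8/55 = 24/55.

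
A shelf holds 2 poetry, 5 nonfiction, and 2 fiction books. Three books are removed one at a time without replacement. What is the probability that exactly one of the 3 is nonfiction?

One ordering (nonfiction drawn first) has probability 5/9 × 4/8 × 3/7 = 60/504 = 5/42.
There are C(3,1) = 3 such orderings, each equally likely, so P = 3 × 5/42 = 5/14.

5/14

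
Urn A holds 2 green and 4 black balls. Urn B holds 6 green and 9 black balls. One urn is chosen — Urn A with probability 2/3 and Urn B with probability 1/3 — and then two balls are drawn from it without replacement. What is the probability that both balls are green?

From Urn A: P(both green) = (2/6)(1/5) = 1/15.
From Urn B: P(both green) = (6/15)(5/14) = 1/7.
Total probability = (2/3)(1/15) + (1/3)(1/7) = 29/315.

29/315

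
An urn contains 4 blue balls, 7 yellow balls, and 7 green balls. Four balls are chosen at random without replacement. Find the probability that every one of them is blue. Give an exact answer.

1/3060

P = 4/18 × 3/17 × 2/16 × 1/15 = 24/73440 = 1/3060.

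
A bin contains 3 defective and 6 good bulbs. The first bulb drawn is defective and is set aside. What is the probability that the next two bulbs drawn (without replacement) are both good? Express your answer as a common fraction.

15/28

After the first draw, 6 of the remaining 8 bulbs are good.
P = 6/8 × 5/7 = 30/56 = 15/28.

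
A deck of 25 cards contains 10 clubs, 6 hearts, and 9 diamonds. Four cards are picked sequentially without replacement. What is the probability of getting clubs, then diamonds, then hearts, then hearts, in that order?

9/1012

Each draw changes the counts, so multiply the conditional probabilities along the sequence:
P = 10/25 × 9/24 × 6/23 × 5/22 = 2700/303600 = 9/1012.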